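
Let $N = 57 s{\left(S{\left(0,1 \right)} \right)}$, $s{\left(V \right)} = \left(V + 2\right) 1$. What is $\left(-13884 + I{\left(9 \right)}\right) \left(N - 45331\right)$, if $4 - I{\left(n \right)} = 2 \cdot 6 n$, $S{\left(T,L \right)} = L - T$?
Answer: $631698080$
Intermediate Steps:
$I{\left(n \right)} = 4 - 12 n$ ($I{\left(n \right)} = 4 - 2 \cdot 6 n = 4 - 12 n$)
$s{\left(V \right)} = 2 + V$ ($s{\left(V \right)} = \left(2 + V\right) 1 = 2 + V$)
$N = 171$ ($N = 57 \left(2 + \left(1 - 0\right)\right) = 57 \left(2 + \left(1 + 0\right)\right) = 57 \left(2 + 1\right) = 57 \cdot 3 = 171$)
$\left(-13884 + I{\left(9 \right)}\right) \left(N - 45331\right) = \left(-13884 + \left(4 - 108\right)\right) \left(171 - 45331\right) = \left(-13884 + \left(4 - 108\right)\right) \left(-45160\right) = \left(-13884 - 104\right) \left(-45160\right) = \left(-13988\right) \left(-45160\right) = 631698080$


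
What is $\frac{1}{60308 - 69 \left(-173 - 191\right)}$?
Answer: $\frac{1}{85424} \approx 1.1706 \cdot 10^{-5}$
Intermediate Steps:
$\frac{1}{60308 - 69 \left(-173 - 191\right)} = \frac{1}{60308 - -25116} = \frac{1}{60308 + 25116} = \frac{1}{85424}$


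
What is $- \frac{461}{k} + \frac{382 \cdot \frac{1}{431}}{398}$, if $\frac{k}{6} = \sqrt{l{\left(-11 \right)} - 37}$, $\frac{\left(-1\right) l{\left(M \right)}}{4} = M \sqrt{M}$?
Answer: $\frac{191}{85769} - \frac{461}{6 \sqrt{-37 + 44 i \sqrt{11}}} \approx -3.8432 + 4.9421 i$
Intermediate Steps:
$l{\left(M \right)} = - 4 M^{\frac{3}{2}}$ ($l{\left(M \right)} = - 4 M \sqrt{M} = - 4 M^{\frac{3}{2}}$)
$k = 6 \sqrt{-37 + 44 i \sqrt{11}}$ ($k = 6 \sqrt{- 4 \left(-11\right)^{\frac{3}{2}} - 37} = 6 \sqrt{- 4 \left(- 11 i \sqrt{11}\right) - 37} = 6 \sqrt{44 i \sqrt{11} - 37} = 6 \sqrt{-37 + 44 i \sqrt{11}} \approx 45.209 + 58.102 i$)
$- \frac{461}{k} + \frac{382 \cdot \frac{1}{431}}{398} = - \frac{461}{6 \sqrt{-37 + 44 i \sqrt{11}}} + \frac{382 \cdot \frac{1}{431}}{398} = - 461 \frac{1}{6 \sqrt{-37 + 44 i \sqrt{11}}} + 382 \cdot \frac{1}{431} \cdot \frac{1}{398} = - \frac{461}{6 \sqrt{-37 + 44 i \sqrt{11}}} + \frac{382}{431} \cdot \frac{1}{398} = - \frac{461}{6 \sqrt{-37 + 44 i \sqrt{11}}} + \frac{191}{85769} = \frac{191}{85769} - \frac{461}{6 \sqrt{-37 + 44 i \sqrt{11}}}$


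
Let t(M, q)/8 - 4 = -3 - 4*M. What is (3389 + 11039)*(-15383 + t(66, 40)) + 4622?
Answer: -252297814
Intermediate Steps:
t(M, q) = 8 - 32*M (t(M, q) = 32 + 8*(-3 - 4*M) = 32 + (-24 - 32*M) = 8 - 32*M)
(3389 + 11039)*(-15383 + t(66, 40)) + 4622 = (3389 + 11039)*(-15383 + (8 - 32*66)) + 4622 = 14428*(-15383 + (8 - 2112)) + 4622 = 14428*(-15383 - 2104) + 4622 = 14428*(-17487) + 4622 = -252302436 + 4622 = -252297814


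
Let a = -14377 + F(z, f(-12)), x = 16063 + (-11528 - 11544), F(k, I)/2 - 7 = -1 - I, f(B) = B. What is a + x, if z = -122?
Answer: -21350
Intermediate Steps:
F(k, I) = 12 - 2*I (F(k, I) = 14 + 2*(-1 - I) = 14 + (-2 - 2*I) = 12 - 2*I)
x = -7009 (x = 16063 - 23072 = -7009)
a = -14341 (a = -14377 + (12 - 2*(-12)) = -14377 + (12 + 24) = -14377 + 36 = -14341)
a + x = -14341 - 7009 = -21350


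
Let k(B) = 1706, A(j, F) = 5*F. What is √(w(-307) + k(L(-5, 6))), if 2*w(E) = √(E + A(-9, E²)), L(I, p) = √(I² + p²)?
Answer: √(6824 + 2*√470938)/2 ≈ 45.267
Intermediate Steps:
w(E) = √(E + 5*E²)/2
√(w(-307) + k(L(-5, 6))) = √(√(-307*(1 + 5*(-307)))/2 + 1706) = √(√(-307*(1 - 1535))/2 + 1706) = √(√(-307*(-1534))/2 + 1706) = √(√470938/2 + 1706) = √(1706 + √470938/2)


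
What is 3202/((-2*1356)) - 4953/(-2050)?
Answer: 1717109/1389900 ≈ 1.2354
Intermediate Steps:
3202/((-2*1356)) - 4953/(-2050) = 3202/(-2712) - 4953*(-1/2050) = 3202*(-1/2712) + 4953/2050 = -1601/1356 + 4953/2050 = 1717109/1389900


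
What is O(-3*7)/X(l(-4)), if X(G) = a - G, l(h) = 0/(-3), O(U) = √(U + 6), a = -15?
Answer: -I*√15/15 ≈ -0.2582*I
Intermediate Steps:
O(U) = √(6 + U)
l(h) = 0 (l(h) = 0*(-⅓) = 0)
X(G) = -15 - G
O(-3*7)/X(l(-4)) = √(6 - 3*7)/(-15 - 1*0) = √(6 - 21)/(-15 + 0) = √(-15)/(-15) = (I*√15)*(-1/15) = -I*√15/15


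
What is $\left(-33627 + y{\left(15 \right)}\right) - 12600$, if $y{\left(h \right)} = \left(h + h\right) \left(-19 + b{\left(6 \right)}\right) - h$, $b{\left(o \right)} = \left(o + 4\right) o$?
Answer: $-45012$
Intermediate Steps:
$b{\left(o \right)} = o \left(4 + o\right)$ ($b{\left(o \right)} = \left(4 + o\right) o = o \left(4 + o\right)$)
$y{\left(h \right)} = 81 h$ ($y{\left(h \right)} = \left(h + h\right) \left(-19 + 6 \left(4 + 6\right)\right) - h = 2 h \left(-19 + 6 \cdot 10\right) - h = 2 h \left(-19 + 60\right) - h = 2 h 41 - h = 82 h - h = 81 h$)
$\left(-33627 + y{\left(15 \right)}\right) - 12600 = \left(-33627 + 81 \cdot 15\right) - 12600 = \left(-33627 + 1215\right) - 12600 = -32412 - 12600 = -45012$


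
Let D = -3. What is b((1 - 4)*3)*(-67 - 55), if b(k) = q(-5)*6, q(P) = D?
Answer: 2196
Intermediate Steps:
q(P) = -3
b(k) = -18 (b(k) = -3*6 = -18)
b((1 - 4)*3)*(-67 - 55) = -18*(-67 - 55) = -18*(-122) = 2196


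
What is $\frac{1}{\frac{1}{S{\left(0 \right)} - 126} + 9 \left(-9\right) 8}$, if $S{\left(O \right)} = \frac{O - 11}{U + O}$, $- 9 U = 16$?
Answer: $- \frac{1917}{1242232} \approx -0.0015432$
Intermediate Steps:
$U = - \frac{16}{9}$ ($U = \left(- \frac{1}{9}\right) 16 = - \frac{16}{9} \approx -1.7778$)
$S{\left(O \right)} = \frac{-11 + O}{- \frac{16}{9} + O}$ ($S{\left(O \right)} = \frac{O - 11}{- \frac{16}{9} + O} = \frac{-11 + O}{- \frac{16}{9} + O}$)
$\frac{1}{\frac{1}{S{\left(0 \right)} - 126} + 9 \left(-9\right) 8} = \frac{1}{\frac{1}{\frac{9 \left(-11 + 0\right)}{-16 + 9 \cdot 0} - 126} + 9 \left(-9\right) 8} = \frac{1}{\frac{1}{9 \frac{1}{-16 + 0} \left(-11\right) - 126} - 648} = \frac{1}{\frac{1}{9 \frac{1}{-16} \left(-11\right) - 126} - 648} = \frac{1}{\frac{1}{9 \left(- \frac{1}{16}\right) \left(-11\right) - 126} - 648} = \frac{1}{\frac{1}{\frac{99}{16} - 126} - 648} = \frac{1}{\frac{1}{- \frac{1917}{16}} - 648} = \frac{1}{- \frac{16}{1917} - 648} = \frac{1}{- \frac{1242232}{1917}} = - \frac{1917}{1242232}$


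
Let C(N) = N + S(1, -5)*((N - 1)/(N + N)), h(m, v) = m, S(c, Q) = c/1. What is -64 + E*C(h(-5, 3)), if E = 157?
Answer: -3774/5 ≈ -754.80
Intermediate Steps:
S(c, Q) = c (S(c, Q) = c*1 = c)
C(N) = N + (-1 + N)/(2*N) (C(N) = N + 1*((N - 1)/(N + N)) = N + 1*((-1 + N)/((2*N))) = N + 1*((-1 + N)*(1/(2*N))) = N + 1*((-1 + N)/(2*N)) = N + (-1 + N)/(2*N))
-64 + E*C(h(-5, 3)) = -64 + 157*(½ - 5 - ½/(-5)) = -64 + 157*(½ - 5 - ½*(-⅕)) = -64 + 157*(½ - 5 + ⅒) = -64 + 157*(-22/5) = -64 - 3454/5 = -3774/5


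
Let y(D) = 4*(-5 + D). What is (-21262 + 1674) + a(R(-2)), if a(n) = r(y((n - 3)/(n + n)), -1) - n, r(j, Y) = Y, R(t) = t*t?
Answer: -19593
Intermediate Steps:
y(D) = -20 + 4*D
R(t) = t**2
a(n) = -1 - n
(-21262 + 1674) + a(R(-2)) = (-21262 + 1674) + (-1 - 1*(-2)**2) = -19588 + (-1 - 1*4) = -19588 + (-1 - 4) = -19588 - 5 = -19593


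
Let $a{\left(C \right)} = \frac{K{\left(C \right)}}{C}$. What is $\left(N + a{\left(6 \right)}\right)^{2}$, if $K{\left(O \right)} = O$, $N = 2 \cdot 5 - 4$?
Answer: $49$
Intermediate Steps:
$N = 6$ ($N = 10 - 4 = 6$)
$a{\left(C \right)} = 1$ ($a{\left(C \right)} = \frac{C}{C} = 1$)
$\left(N + a{\left(6 \right)}\right)^{2} = \left(6 + 1\right)^{2} = 7^{2} = 49$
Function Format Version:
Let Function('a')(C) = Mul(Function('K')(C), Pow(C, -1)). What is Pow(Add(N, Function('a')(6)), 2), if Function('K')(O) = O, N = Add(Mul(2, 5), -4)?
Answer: 49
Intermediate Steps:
N = 6 (N = Add(10, -4) = 6)
Function('a')(C) = 1 (Function('a')(C) = Mul(C, Pow(C, -1)) = 1)
Pow(Add(N, Function('a')(6)), 2) = Pow(Add(6, 1), 2) = Pow(7, 2) = 49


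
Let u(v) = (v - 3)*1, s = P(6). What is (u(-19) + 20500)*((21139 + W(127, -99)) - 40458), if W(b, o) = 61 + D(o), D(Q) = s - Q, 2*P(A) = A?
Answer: -392276568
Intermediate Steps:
P(A) = A/2
s = 3 (s = (1/2)*6 = 3)
D(Q) = 3 - Q
W(b, o) = 64 - o (W(b, o) = 61 + (3 - o) = 64 - o)
u(v) = -3 + v (u(v) = (-3 + v)*1 = -3 + v)
(u(-19) + 20500)*((21139 + W(127, -99)) - 40458) = ((-3 - 19) + 20500)*((21139 + (64 - 1*(-99))) - 40458) = (-22 + 20500)*((21139 + (64 + 99)) - 40458) = 20478*((21139 + 163) - 40458) = 20478*(21302 - 40458) = 20478*(-19156) = -392276568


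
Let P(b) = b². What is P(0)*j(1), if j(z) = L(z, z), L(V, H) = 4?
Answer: 0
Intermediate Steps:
j(z) = 4
P(0)*j(1) = 0²*4 = 0*4 = 0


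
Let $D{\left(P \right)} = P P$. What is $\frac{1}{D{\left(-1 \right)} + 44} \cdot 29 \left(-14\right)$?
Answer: $- \frac{406}{45} \approx -9.0222$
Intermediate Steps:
$D{\left(P \right)} = P^{2}$
$\frac{1}{D{\left(-1 \right)} + 44} \cdot 29 \left(-14\right) = \frac{1}{\left(-1\right)^{2} + 44} \cdot 29 \left(-14\right) = \frac{1}{1 + 44} \cdot 29 \left(-14\right) = \frac{1}{45} \cdot 29 \left(-14\right) = \frac{29}{45} \left(-14\right) = - \frac{406}{45}$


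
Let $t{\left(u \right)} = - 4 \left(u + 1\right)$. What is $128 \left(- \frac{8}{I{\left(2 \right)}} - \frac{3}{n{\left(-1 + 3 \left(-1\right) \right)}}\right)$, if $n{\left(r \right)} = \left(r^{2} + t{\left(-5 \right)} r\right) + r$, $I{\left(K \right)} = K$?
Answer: $- \frac{6560}{13} \approx -504.62$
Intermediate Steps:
$t{\left(u \right)} = -4 - 4 u$ ($t{\left(u \right)} = - 4 \left(1 + u\right) = -4 - 4 u$)
$n{\left(r \right)} = r^{2} + 17 r$ ($n{\left(r \right)} = \left(r^{2} + \left(-4 - -20\right) r\right) + r = \left(r^{2} + \left(-4 + 20\right) r\right) + r = \left(r^{2} + 16 r\right) + r = r^{2} + 17 r$)
$128 \left(- \frac{8}{I{\left(2 \right)}} - \frac{3}{n{\left(-1 + 3 \left(-1\right) \right)}}\right) = 128 \left(- \frac{8}{2} - \frac{3}{\left(-1 + 3 \left(-1\right)\right) \left(17 + \left(-1 + 3 \left(-1\right)\right)\right)}\right) = 128 \left(\left(-8\right) \frac{1}{2} - \frac{3}{\left(-1 - 3\right) \left(17 - 4\right)}\right) = 128 \left(-4 - \frac{3}{\left(-4\right) \left(17 - 4\right)}\right) = 128 \left(-4 - \frac{3}{\left(-4\right) 13}\right) = 128 \left(-4 - \frac{3}{-52}\right) = 128 \left(-4 - - \frac{3}{52}\right) = 128 \left(-4 + \frac{3}{52}\right) = 128 \left(- \frac{205}{52}\right) = - \frac{6560}{13}$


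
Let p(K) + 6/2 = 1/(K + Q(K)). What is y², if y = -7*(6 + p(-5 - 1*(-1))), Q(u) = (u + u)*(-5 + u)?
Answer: 2059225/4624 ≈ 445.33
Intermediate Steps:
Q(u) = 2*u*(-5 + u) (Q(u) = (2*u)*(-5 + u) = 2*u*(-5 + u))
p(K) = -3 + 1/(K + 2*K*(-5 + K))
y = -1435/68 (y = -7*(6 + (1 - 6*(-5 - 1*(-1))² + 27*(-5 - 1*(-1)))/((-5 - 1*(-1))*(-9 + 2*(-5 - 1*(-1))))) = -7*(6 + (1 - 6*(-5 + 1)² + 27*(-5 + 1))/((-5 + 1)*(-9 + 2*(-5 + 1)))) = -7*(6 + (1 - 6*(-4)² + 27*(-4))/((-4)*(-9 + 2*(-4)))) = -7*(6 - (1 - 6*16 - 108)/(4*(-9 - 8))) = -7*(6 - ¼*(1 - 96 - 108)/(-17)) = -7*(6 - ¼*(-1/17)*(-203)) = -7*(6 - 203/68) = -7*205/68 = -1435/68 ≈ -21.103)
y² = (-1435/68)² = 2059225/4624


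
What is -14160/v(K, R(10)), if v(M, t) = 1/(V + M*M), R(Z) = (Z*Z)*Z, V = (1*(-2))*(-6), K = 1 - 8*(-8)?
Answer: -59995920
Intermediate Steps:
K = 65 (K = 1 + 64 = 65)
V = 12 (V = -2*(-6) = 12)
R(Z) = Z³ (R(Z) = Z²*Z = Z³)
v(M, t) = 1/(12 + M²) (v(M, t) = 1/(12 + M*M) = 1/(12 + M²))
-14160/v(K, R(10)) = -14160/(1/(12 + 65²)) = -14160/(1/(12 + 4225)) = -14160/(1/4237) = -14160/1/4237 = -14160*4237 = -59995920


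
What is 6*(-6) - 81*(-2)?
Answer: 126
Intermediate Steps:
6*(-6) - 81*(-2) = -36 + 162 = 126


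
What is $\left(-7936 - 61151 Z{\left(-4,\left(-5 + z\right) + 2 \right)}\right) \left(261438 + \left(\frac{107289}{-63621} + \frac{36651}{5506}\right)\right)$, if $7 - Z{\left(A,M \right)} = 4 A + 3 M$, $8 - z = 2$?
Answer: $- \frac{4396226262649230625}{19460957} \approx -2.259 \cdot 10^{11}$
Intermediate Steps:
$z = 6$ ($z = 8 - 2 = 6$)
$Z{\left(A,M \right)} = 7 - 4 A - 3 M$ ($Z{\left(A,M \right)} = 7 - \left(4 A + 3 M\right) = 7 - \left(3 M + 4 A\right) = 7 - 4 A - 3 M$)
$\left(-7936 - 61151 Z{\left(-4,\left(-5 + z\right) + 2 \right)}\right) \left(261438 + \left(\frac{107289}{-63621} + \frac{36651}{5506}\right)\right) = \left(-7936 - 61151 \left(7 - -16 - 3 \left(\left(-5 + 6\right) + 2\right)\right)\right) \left(261438 + \left(\frac{107289}{-63621} + \frac{36651}{5506}\right)\right) = \left(-7936 - 61151 \left(7 + 16 - 3 \left(1 + 2\right)\right)\right) \left(261438 + \left(107289 \left(- \frac{1}{63621}\right) + 36651 \cdot \frac{1}{5506}\right)\right) = \left(-7936 - 61151 \left(7 + 16 - 9\right)\right) \left(261438 + \left(- \frac{11921}{7069} + \frac{36651}{5506}\right)\right) = \left(-7936 - 61151 \left(7 + 16 - 9\right)\right) \left(261438 + \frac{193448893}{38921914}\right) = \left(-7936 - 856114\right) \frac{10175860801225}{38921914} = \left(-864050\right) \frac{10175860801225}{38921914} = - \frac{4396226262649230625}{19460957}$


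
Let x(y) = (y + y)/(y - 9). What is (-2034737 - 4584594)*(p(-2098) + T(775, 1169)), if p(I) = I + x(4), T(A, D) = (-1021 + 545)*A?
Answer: 12278845766338/5 ≈ 2.4558e+12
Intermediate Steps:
x(y) = 2*y/(-9 + y) (x(y) = (2*y)/(-9 + y) = 2*y/(-9 + y))
T(A, D) = -476*A
p(I) = -8/5 + I (p(I) = I + 2*4/(-9 + 4) = I + 2*4/(-5) = I + 2*4*(-⅕) = I - 8/5 = -8/5 + I)
(-2034737 - 4584594)*(p(-2098) + T(775, 1169)) = (-2034737 - 4584594)*((-8/5 - 2098) - 476*775) = -6619331*(-10498/5 - 368900) = -6619331*(-1854998/5) = 12278845766338/5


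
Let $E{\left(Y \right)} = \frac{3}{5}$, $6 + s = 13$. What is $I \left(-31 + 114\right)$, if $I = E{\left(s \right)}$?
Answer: $\frac{249}{5} \approx 49.8$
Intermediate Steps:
$s = 7$ ($s = -6 + 13 = 7$)
$E{\left(Y \right)} = \frac{3}{5}$ ($E{\left(Y \right)} = 3 \cdot \frac{1}{5} = \frac{3}{5}$)
$I = \frac{3}{5} \approx 0.6$
$I \left(-31 + 114\right) = \frac{3 \left(-31 + 114\right)}{5} = \frac{3}{5} \cdot 83 = \frac{249}{5}$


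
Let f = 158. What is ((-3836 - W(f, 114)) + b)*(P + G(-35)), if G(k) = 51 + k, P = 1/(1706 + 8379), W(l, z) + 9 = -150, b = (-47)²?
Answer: -236877948/10085 ≈ -23488.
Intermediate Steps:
b = 2209
W(l, z) = -159 (W(l, z) = -9 - 150 = -159)
P = 1/10085 ≈ 9.9157e-5
((-3836 - W(f, 114)) + b)*(P + G(-35)) = ((-3836 - 1*(-159)) + 2209)*(1/10085 + (51 - 35)) = ((-3836 + 159) + 2209)*(1/10085 + 16) = (-3677 + 2209)*(161361/10085) = -1468*161361/10085 = -236877948/10085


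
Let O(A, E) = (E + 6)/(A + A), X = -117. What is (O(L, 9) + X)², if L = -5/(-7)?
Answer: 45369/4 ≈ 11342.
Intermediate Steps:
L = 5/7 (L = -5*(-⅐) = 5/7 ≈ 0.71429)
O(A, E) = (6 + E)/(2*A) (O(A, E) = (6 + E)/((2*A)) = (6 + E)*(1/(2*A)) = (6 + E)/(2*A))
(O(L, 9) + X)² = ((6 + 9)/(2*(5/7)) - 117)² = ((½)*(7/5)*15 - 117)² = (21/2 - 117)² = (-213/2)² = 45369/4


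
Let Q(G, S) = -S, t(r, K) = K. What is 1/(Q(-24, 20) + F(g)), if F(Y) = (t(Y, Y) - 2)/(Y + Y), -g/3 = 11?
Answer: -66/1285 ≈ -0.051362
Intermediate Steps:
g = -33 (g = -3*11 = -33)
F(Y) = (-2 + Y)/(2*Y) (F(Y) = (Y - 2)/(Y + Y) = (-2 + Y)/((2*Y)) = (-2 + Y)*(1/(2*Y)) = (-2 + Y)/(2*Y))
1/(Q(-24, 20) + F(g)) = 1/(-1*20 + (½)*(-2 - 33)/(-33)) = 1/(-20 + (½)*(-1/33)*(-35)) = 1/(-20 + 35/66) = 1/(-1285/66) = -66/1285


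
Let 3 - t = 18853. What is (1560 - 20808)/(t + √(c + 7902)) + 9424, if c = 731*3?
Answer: 669765385904/71062481 + 19248*√10095/355312405 ≈ 9425.0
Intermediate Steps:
t = -18850 (t = 3 - 1*18853 = 3 - 18853 = -18850)
c = 2193
(1560 - 20808)/(t + √(c + 7902)) + 9424 = (1560 - 20808)/(-18850 + √(2193 + 7902)) + 9424 = -19248/(-18850 + √10095) + 9424 = 9424 - 19248/(-18850 + √10095)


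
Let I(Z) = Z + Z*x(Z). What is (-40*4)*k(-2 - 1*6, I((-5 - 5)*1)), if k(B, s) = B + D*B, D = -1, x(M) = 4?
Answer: 0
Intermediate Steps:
I(Z) = 5*Z (I(Z) = Z + Z*4 = Z + 4*Z = 5*Z)
k(B, s) = 0 (k(B, s) = B - B = 0)
(-40*4)*k(-2 - 1*6, I((-5 - 5)*1)) = -40*4*0 = -160*0 = 0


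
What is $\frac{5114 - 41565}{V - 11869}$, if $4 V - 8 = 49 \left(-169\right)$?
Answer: $\frac{145804}{55749} \approx 2.6154$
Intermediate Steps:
$V = - \frac{8273}{4}$ ($V = 2 + \frac{49 \left(-169\right)}{4} = 2 + \frac{1}{4} \left(-8281\right) = 2 - \frac{8281}{4} = - \frac{8273}{4} \approx -2068.3$)
$\frac{5114 - 41565}{V - 11869} = \frac{5114 - 41565}{- \frac{8273}{4} - 11869} = - \frac{36451}{- \frac{55749}{4}} = \left(-36451\right) \left(- \frac{4}{55749}\right) = \frac{145804}{55749}$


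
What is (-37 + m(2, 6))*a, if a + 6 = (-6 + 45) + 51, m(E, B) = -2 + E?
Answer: -3108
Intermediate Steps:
a = 84 (a = -6 + ((-6 + 45) + 51) = -6 + (39 + 51) = -6 + 90 = 84)
(-37 + m(2, 6))*a = (-37 + (-2 + 2))*84 = (-37 + 0)*84 = -37*84 = -3108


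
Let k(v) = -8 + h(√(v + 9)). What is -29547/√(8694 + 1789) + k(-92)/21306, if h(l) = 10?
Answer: 1/10653 - 29547*√10483/10483 ≈ -288.58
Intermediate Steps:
k(v) = 2 (k(v) = -8 + 10 = 2)
-29547/√(8694 + 1789) + k(-92)/21306 = -29547/√(8694 + 1789) + 2/21306 = -29547*√10483/10483 + 2*(1/21306) = -29547*√10483/10483 + 1/10653 = 1/10653 - 29547*√10483/10483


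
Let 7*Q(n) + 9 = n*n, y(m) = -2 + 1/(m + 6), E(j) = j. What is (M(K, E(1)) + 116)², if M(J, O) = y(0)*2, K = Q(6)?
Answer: 113569/9 ≈ 12619.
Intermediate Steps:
y(m) = -2 + 1/(6 + m)
Q(n) = -9/7 + n²/7 (Q(n) = -9/7 + (n*n)/7 = -9/7 + n²/7)
K = 27/7 (K = -9/7 + (⅐)*6² = -9/7 + (⅐)*36 = -9/7 + 36/7 = 27/7 ≈ 3.8571)
M(J, O) = -11/3 (M(J, O) = ((-11 - 2*0)/(6 + 0))*2 = ((-11 + 0)/6)*2 = ((⅙)*(-11))*2 = -11/6*2 = -11/3)
(M(K, E(1)) + 116)² = (-11/3 + 116)² = (337/3)² = 113569/9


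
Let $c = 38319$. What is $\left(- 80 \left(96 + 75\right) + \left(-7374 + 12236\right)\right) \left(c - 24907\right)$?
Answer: $-118267016$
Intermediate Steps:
$\left(- 80 \left(96 + 75\right) + \left(-7374 + 12236\right)\right) \left(c - 24907\right) = \left(- 80 \left(96 + 75\right) + \left(-7374 + 12236\right)\right) \left(38319 - 24907\right) = \left(\left(-80\right) 171 + 4862\right) 13412 = \left(-13680 + 4862\right) 13412 = \left(-8818\right) 13412 = -118267016$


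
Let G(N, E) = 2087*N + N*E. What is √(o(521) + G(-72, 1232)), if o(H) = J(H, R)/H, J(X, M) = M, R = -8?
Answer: 2072*I*√15109/521 ≈ 488.84*I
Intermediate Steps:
G(N, E) = 2087*N + E*N
o(H) = -8/H
√(o(521) + G(-72, 1232)) = √(-8/521 - 72*(2087 + 1232)) = √(-8*1/521 - 72*3319) = √(-8/521 - 238968) = √(-124502336/521) = 2072*I*√15109/521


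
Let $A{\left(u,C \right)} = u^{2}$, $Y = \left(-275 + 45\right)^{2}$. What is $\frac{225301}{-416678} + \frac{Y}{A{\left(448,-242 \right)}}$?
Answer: $- \frac{2897068213}{10453617664} \approx -0.27714$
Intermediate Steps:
$Y = 52900$ ($Y = \left(-230\right)^{2} = 52900$)
$\frac{225301}{-416678} + \frac{Y}{A{\left(448,-242 \right)}} = \frac{225301}{-416678} + \frac{52900}{448^{2}} = 225301 \left(- \frac{1}{416678}\right) + \frac{52900}{200704} = - \frac{225301}{416678} + 52900 \cdot \frac{1}{200704} = - \frac{225301}{416678} + \frac{13225}{50176} = - \frac{2897068213}{10453617664}$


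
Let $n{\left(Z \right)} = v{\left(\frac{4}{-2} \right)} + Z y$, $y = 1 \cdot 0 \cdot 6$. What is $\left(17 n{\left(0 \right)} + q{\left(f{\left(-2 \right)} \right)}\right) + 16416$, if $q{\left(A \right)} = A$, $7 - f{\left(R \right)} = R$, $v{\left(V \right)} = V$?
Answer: $16391$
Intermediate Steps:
$y = 0$ ($y = 0 \cdot 6 = 0$)
$f{\left(R \right)} = 7 - R$
$n{\left(Z \right)} = -2$ ($n{\left(Z \right)} = \frac{4}{-2} + Z 0 = 4 \left(- \frac{1}{2}\right) + 0 = -2 + 0 = -2$)
$\left(17 n{\left(0 \right)} + q{\left(f{\left(-2 \right)} \right)}\right) + 16416 = \left(17 \left(-2\right) + \left(7 - -2\right)\right) + 16416 = \left(-34 + \left(7 + 2\right)\right) + 16416 = \left(-34 + 9\right) + 16416 = -25 + 16416 = 16391$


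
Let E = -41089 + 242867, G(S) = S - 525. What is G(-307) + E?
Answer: 200946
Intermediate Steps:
G(S) = -525 + S
E = 201778
G(-307) + E = (-525 - 307) + 201778 = -832 + 201778 = 200946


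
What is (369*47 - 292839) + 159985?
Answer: -115511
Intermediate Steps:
(369*47 - 292839) + 159985 = (17343 - 292839) + 159985 = -275496 + 159985 = -115511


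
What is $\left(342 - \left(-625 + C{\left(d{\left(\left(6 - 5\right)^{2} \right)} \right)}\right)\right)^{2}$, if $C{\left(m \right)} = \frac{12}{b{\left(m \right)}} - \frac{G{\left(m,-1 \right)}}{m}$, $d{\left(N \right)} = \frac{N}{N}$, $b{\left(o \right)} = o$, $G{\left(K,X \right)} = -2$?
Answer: $908209$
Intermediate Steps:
$d{\left(N \right)} = 1$
$C{\left(m \right)} = \frac{14}{m}$ ($C{\left(m \right)} = \frac{12}{m} - - \frac{2}{m} = \frac{12}{m} + \frac{2}{m} = \frac{14}{m}$)
$\left(342 - \left(-625 + C{\left(d{\left(\left(6 - 5\right)^{2} \right)} \right)}\right)\right)^{2} = \left(342 + \left(625 - \frac{14}{1}\right)\right)^{2} = \left(342 + \left(625 - 14 \cdot 1\right)\right)^{2} = \left(342 + \left(625 - 14\right)\right)^{2} = \left(342 + 611\right)^{2} = 953^{2} = 908209$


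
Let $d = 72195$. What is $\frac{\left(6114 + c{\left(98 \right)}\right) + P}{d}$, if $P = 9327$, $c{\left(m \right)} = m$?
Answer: $\frac{15539}{72195} \approx 0.21524$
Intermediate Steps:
$\frac{\left(6114 + c{\left(98 \right)}\right) + P}{d} = \frac{\left(6114 + 98\right) + 9327}{72195} = \left(6212 + 9327\right) \frac{1}{72195} = 15539 \cdot \frac{1}{72195} = \frac{15539}{72195}$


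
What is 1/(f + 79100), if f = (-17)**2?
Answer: 1/79389 ≈ 1.2596e-5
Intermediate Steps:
f = 289
1/(f + 79100) = 1/(289 + 79100) = 1/79389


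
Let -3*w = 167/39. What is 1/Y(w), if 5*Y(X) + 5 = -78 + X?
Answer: -585/9878 ≈ -0.059223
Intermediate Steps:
w = -167/117 (w = -167/(3*39) = -1/3*167/39 = -167/117 ≈ -1.4274)
Y(X) = -83/5 + X/5 (Y(X) = -1 + (-78 + X)/5 = -1 + (-78/5 + X/5) = -83/5 + X/5)
1/Y(w) = 1/(-83/5 + (1/5)*(-167/117)) = 1/(-83/5 - 167/585) = 1/(-9878/585) = -585/9878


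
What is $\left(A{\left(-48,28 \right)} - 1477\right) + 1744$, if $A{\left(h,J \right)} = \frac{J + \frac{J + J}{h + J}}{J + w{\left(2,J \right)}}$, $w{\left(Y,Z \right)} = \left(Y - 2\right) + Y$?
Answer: $\frac{6696}{25} \approx 267.84$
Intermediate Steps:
$w{\left(Y,Z \right)} = -2 + 2 Y$ ($w{\left(Y,Z \right)} = \left(-2 + Y\right) + Y = -2 + 2 Y$)
$A{\left(h,J \right)} = \frac{J + \frac{2 J}{J + h}}{2 + J}$ ($A{\left(h,J \right)} = \frac{J + \frac{J + J}{h + J}}{J + \left(-2 + 2 \cdot 2\right)} = \frac{J + \frac{2 J}{J + h}}{J + \left(-2 + 4\right)} = \frac{J + \frac{2 J}{J + h}}{J + 2} = \frac{J + \frac{2 J}{J + h}}{2 + J}$)
$\left(A{\left(-48,28 \right)} - 1477\right) + 1744 = \left(\frac{28 \left(2 + 28 - 48\right)}{28^{2} + 2 \cdot 28 + 2 \left(-48\right) + 28 \left(-48\right)} - 1477\right) + 1744 = \left(28 \frac{1}{784 + 56 - 96 - 1344} \left(-18\right) - 1477\right) + 1744 = \left(28 \frac{1}{-600} \left(-18\right) - 1477\right) + 1744 = \left(28 \left(- \frac{1}{600}\right) \left(-18\right) - 1477\right) + 1744 = \left(\frac{21}{25} - 1477\right) + 1744 = - \frac{36904}{25} + 1744 = \frac{6696}{25}$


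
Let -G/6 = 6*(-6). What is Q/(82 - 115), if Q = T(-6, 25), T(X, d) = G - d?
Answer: -191/33 ≈ -5.7879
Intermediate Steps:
G = 216 (G = -36*(-6) = -6*(-36) = 216)
T(X, d) = 216 - d
Q = 191 (Q = 216 - 1*25 = 216 - 25 = 191)
Q/(82 - 115) = 191/(82 - 115) = 191/(-33) = 191*(-1/33) = -191/33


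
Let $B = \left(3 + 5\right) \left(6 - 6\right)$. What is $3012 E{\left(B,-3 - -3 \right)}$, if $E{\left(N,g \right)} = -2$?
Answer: $-6024$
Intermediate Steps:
$B = 0$ ($B = 8 \cdot 0 = 0$)
$3012 E{\left(B,-3 - -3 \right)} = 3012 \left(-2\right) = -6024$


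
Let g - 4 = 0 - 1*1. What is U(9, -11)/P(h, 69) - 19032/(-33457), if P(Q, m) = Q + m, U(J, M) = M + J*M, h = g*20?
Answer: -1225142/4315953 ≈ -0.28386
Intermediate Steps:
g = 3 (g = 4 + (0 - 1*1) = 4 + (0 - 1) = 4 - 1 = 3)
h = 60 (h = 3*20 = 60)
U(9, -11)/P(h, 69) - 19032/(-33457) = (-11*(1 + 9))/(60 + 69) - 19032/(-33457) = -11*10/129 - 19032*(-1/33457) = -110*1/129 + 19032/33457 = -110/129 + 19032/33457 = -1225142/4315953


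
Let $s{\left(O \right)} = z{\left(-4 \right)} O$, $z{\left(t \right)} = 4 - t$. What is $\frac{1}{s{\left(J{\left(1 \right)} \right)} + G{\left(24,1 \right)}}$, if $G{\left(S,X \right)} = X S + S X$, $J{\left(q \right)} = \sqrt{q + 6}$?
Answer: $\frac{3}{116} - \frac{\sqrt{7}}{232} \approx 0.014458$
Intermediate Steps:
$J{\left(q \right)} = \sqrt{6 + q}$
$G{\left(S,X \right)} = 2 S X$ ($G{\left(S,X \right)} = S X + S X = 2 S X$)
$s{\left(O \right)} = 8 O$ ($s{\left(O \right)} = \left(4 - -4\right) O = \left(4 + 4\right) O = 8 O$)
$\frac{1}{s{\left(J{\left(1 \right)} \right)} + G{\left(24,1 \right)}} = \frac{1}{8 \sqrt{6 + 1} + 2 \cdot 24 \cdot 1} = \frac{1}{8 \sqrt{7} + 48} = \frac{1}{48 + 8 \sqrt{7}}$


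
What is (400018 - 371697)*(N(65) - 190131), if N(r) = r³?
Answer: 2392954574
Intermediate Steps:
(400018 - 371697)*(N(65) - 190131) = (400018 - 371697)*(65³ - 190131) = 28321*(274625 - 190131) = 28321*84494 = 2392954574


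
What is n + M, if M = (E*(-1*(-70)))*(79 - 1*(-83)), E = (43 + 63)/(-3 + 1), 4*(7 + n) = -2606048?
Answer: -1252539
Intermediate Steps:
n = -651519 (n = -7 + (¼)*(-2606048) = -7 - 651512 = -651519)
E = -53 (E = 106/(-2) = 106*(-½) = -53)
M = -601020 (M = (-(-53)*(-70))*(79 - 1*(-83)) = (-53*70)*(79 + 83) = -3710*162 = -601020)
n + M = -651519 - 601020 = -1252539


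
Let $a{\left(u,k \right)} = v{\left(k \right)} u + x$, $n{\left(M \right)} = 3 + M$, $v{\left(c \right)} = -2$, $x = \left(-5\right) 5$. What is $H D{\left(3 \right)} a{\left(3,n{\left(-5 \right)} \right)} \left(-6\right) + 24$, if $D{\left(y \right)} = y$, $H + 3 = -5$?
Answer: $-4440$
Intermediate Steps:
$H = -8$ ($H = -3 - 5 = -8$)
$x = -25$
$a{\left(u,k \right)} = -25 - 2 u$ ($a{\left(u,k \right)} = - 2 u - 25 = -25 - 2 u$)
$H D{\left(3 \right)} a{\left(3,n{\left(-5 \right)} \right)} \left(-6\right) + 24 = \left(-8\right) 3 \left(-25 - 6\right) \left(-6\right) + 24 = - 24 \left(-25 - 6\right) \left(-6\right) + 24 = \left(-24\right) \left(-31\right) \left(-6\right) + 24 = 744 \left(-6\right) + 24 = -4464 + 24 = -4440$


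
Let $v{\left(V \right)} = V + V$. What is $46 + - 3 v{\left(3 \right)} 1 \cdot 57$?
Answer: $-980$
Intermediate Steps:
$v{\left(V \right)} = 2 V$
$46 + - 3 v{\left(3 \right)} 1 \cdot 57 = 46 + - 3 \cdot 2 \cdot 3 \cdot 1 \cdot 57 = 46 + \left(-3\right) 6 \cdot 1 \cdot 57 = 46 + \left(-18\right) 1 \cdot 57 = 46 - 1026 = -980$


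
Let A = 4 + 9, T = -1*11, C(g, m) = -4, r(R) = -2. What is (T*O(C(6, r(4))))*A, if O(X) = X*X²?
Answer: 9152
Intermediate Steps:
T = -11
O(X) = X³
A = 13
(T*O(C(6, r(4))))*A = -11*(-4)³*13 = -11*(-64)*13 = 704*13 = 9152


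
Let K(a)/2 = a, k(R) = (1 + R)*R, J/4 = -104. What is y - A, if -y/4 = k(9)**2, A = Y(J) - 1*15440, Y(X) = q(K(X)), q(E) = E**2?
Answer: -709184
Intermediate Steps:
J = -416 (J = 4*(-104) = -416)
k(R) = R*(1 + R)
K(a) = 2*a
Y(X) = 4*X**2 (Y(X) = (2*X)**2 = 4*X**2)
A = 676784 (A = 4*(-416)**2 - 1*15440 = 4*173056 - 15440 = 692224 - 15440 = 676784)
y = -32400 (y = -4*81*(1 + 9)**2 = -4*(9*10)**2 = -4*90**2 = -4*8100 = -32400)
y - A = -32400 - 1*676784 = -32400 - 676784 = -709184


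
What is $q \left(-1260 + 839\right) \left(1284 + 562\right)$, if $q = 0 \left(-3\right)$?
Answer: $0$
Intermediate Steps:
$q = 0$
$q \left(-1260 + 839\right) \left(1284 + 562\right) = 0 \left(-1260 + 839\right) \left(1284 + 562\right) = 0 \left(\left(-421\right) 1846\right) = 0 \left(-777166\right) = 0$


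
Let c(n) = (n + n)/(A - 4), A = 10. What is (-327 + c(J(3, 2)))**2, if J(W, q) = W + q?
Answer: 952576/9 ≈ 1.0584e+5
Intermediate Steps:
c(n) = n/3 (c(n) = (n + n)/(10 - 4) = (2*n)/6 = (2*n)*(1/6) = n/3)
(-327 + c(J(3, 2)))**2 = (-327 + (3 + 2)/3)**2 = (-327 + (1/3)*5)**2 = (-327 + 5/3)**2 = (-976/3)**2 = 952576/9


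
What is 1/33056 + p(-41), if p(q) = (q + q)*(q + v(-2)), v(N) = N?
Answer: 116555457/33056 ≈ 3526.0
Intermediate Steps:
p(q) = 2*q*(-2 + q) (p(q) = (q + q)*(q - 2) = (2*q)*(-2 + q) = 2*q*(-2 + q))
1/33056 + p(-41) = 1/33056 + 2*(-41)*(-2 - 41) = 1/33056 + 2*(-41)*(-43) = 1/33056 + 3526 = 116555457/33056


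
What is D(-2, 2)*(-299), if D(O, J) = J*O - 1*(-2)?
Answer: 598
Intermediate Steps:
D(O, J) = 2 + J*O (D(O, J) = J*O + 2 = 2 + J*O)
D(-2, 2)*(-299) = (2 + 2*(-2))*(-299) = (2 - 4)*(-299) = -2*(-299) = 598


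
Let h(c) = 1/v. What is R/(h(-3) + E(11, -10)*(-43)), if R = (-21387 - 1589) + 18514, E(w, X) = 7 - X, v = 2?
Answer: 8924/1461 ≈ 6.1081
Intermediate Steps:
h(c) = ½ (h(c) = 1/2 = ½)
R = -4462 (R = -22976 + 18514 = -4462)
R/(h(-3) + E(11, -10)*(-43)) = -4462/(½ + (7 - 1*(-10))*(-43)) = -4462/(½ + (7 + 10)*(-43)) = -4462/(½ + 17*(-43)) = -4462/(½ - 731) = -4462/(-1461/2) = -4462*(-2/1461) = 8924/1461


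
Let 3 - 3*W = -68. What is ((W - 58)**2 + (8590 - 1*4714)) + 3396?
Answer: 76057/9 ≈ 8450.8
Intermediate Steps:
W = 71/3 (W = 1 - 1/3*(-68) = 1 + 68/3 = 71/3 ≈ 23.667)
((W - 58)**2 + (8590 - 1*4714)) + 3396 = ((71/3 - 58)**2 + (8590 - 1*4714)) + 3396 = ((-103/3)**2 + (8590 - 4714)) + 3396 = (10609/9 + 3876) + 3396 = 45493/9 + 3396 = 76057/9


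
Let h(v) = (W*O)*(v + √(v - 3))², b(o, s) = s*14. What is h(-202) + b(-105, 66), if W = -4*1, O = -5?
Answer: 812904 - 8080*I*√205 ≈ 8.129e+5 - 1.1569e+5*I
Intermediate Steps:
W = -4
b(o, s) = 14*s
h(v) = 20*(v + √(-3 + v))² (h(v) = (-4*(-5))*(v + √(v - 3))² = 20*(v + √(-3 + v))²)
h(-202) + b(-105, 66) = 20*(-202 + √(-3 - 202))² + 14*66 = 20*(-202 + √(-205))² + 924 = 20*(-202 + I*√205)² + 924 = 924 + 20*(-202 + I*√205)²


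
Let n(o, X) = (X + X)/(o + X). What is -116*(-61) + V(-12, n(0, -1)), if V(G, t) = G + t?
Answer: 7066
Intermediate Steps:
n(o, X) = 2*X/(X + o) (n(o, X) = (2*X)/(X + o) = 2*X/(X + o))
-116*(-61) + V(-12, n(0, -1)) = -116*(-61) + (-12 + 2*(-1)/(-1 + 0)) = 7076 + (-12 + 2*(-1)/(-1)) = 7076 + (-12 + 2*(-1)*(-1)) = 7076 + (-12 + 2) = 7076 - 10 = 7066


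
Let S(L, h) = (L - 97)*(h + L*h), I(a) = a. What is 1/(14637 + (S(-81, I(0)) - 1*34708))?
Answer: -1/20071 ≈ -4.9823e-5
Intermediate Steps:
S(L, h) = (-97 + L)*(h + L*h)
1/(14637 + (S(-81, I(0)) - 1*34708)) = 1/(14637 + (0*(-97 + (-81)² - 96*(-81)) - 1*34708)) = 1/(14637 + (0*(-97 + 6561 + 7776) - 34708)) = 1/(14637 + (0*14240 - 34708)) = 1/(14637 + (0 - 34708)) = 1/(14637 - 34708) = 1/(-20071) = -1/20071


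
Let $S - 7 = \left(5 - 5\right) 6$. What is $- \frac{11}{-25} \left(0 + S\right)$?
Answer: $\frac{77}{25} \approx 3.08$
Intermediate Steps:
$S = 7$ ($S = 7 + \left(5 - 5\right) 6 = 7 + 0 \cdot 6 = 7 + 0 = 7$)
$- \frac{11}{-25} \left(0 + S\right) = - \frac{11}{-25} \left(0 + 7\right) = \left(-11\right) \left(- \frac{1}{25}\right) 7 = \frac{11}{25} \cdot 7 = \frac{77}{25}$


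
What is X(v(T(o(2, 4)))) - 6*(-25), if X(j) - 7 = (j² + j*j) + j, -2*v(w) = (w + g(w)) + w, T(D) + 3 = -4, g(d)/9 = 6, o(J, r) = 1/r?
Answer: 937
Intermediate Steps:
g(d) = 54 (g(d) = 9*6 = 54)
T(D) = -7 (T(D) = -3 - 4 = -7)
v(w) = -27 - w (v(w) = -((w + 54) + w)/2 = -((54 + w) + w)/2 = -(54 + 2*w)/2 = -27 - w)
X(j) = 7 + j + 2*j² (X(j) = 7 + ((j² + j*j) + j) = 7 + ((j² + j²) + j) = 7 + (2*j² + j) = 7 + (j + 2*j²) = 7 + j + 2*j²)
X(v(T(o(2, 4)))) - 6*(-25) = (7 + (-27 - 1*(-7)) + 2*(-27 - 1*(-7))²) - 6*(-25) = (7 + (-27 + 7) + 2*(-27 + 7)²) + 150 = (7 - 20 + 2*(-20)²) + 150 = (7 - 20 + 2*400) + 150 = (7 - 20 + 800) + 150 = 787 + 150 = 937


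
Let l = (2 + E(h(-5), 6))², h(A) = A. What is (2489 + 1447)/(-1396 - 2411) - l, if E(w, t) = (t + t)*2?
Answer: -859156/1269 ≈ -677.03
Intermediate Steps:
E(w, t) = 4*t (E(w, t) = (2*t)*2 = 4*t)
l = 676 (l = (2 + 4*6)² = (2 + 24)² = 26² = 676)
(2489 + 1447)/(-1396 - 2411) - l = (2489 + 1447)/(-1396 - 2411) - 1*676 = 3936/(-3807) - 676 = 3936*(-1/3807) - 676 = -1312/1269 - 676 = -859156/1269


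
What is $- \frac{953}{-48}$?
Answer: $\frac{953}{48} \approx 19.854$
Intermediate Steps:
$- \frac{953}{-48} = \left(-953\right) \left(- \frac{1}{48}\right) = \frac{953}{48}$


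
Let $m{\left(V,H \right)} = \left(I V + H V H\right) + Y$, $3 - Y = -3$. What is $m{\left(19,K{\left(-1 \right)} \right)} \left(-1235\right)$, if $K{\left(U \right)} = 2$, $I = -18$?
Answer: $321100$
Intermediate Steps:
$Y = 6$ ($Y = 3 - -3 = 3 + 3 = 6$)
$m{\left(V,H \right)} = 6 - 18 V + V H^{2}$ ($m{\left(V,H \right)} = \left(- 18 V + H V H\right) + 6 = \left(- 18 V + V H^{2}\right) + 6 = 6 - 18 V + V H^{2}$)
$m{\left(19,K{\left(-1 \right)} \right)} \left(-1235\right) = \left(6 - 342 + 19 \cdot 2^{2}\right) \left(-1235\right) = \left(6 - 342 + 19 \cdot 4\right) \left(-1235\right) = \left(6 - 342 + 76\right) \left(-1235\right) = \left(-260\right) \left(-1235\right) = 321100$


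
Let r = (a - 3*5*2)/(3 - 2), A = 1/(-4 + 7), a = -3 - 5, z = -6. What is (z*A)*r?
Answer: 76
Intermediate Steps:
a = -8
A = 1/3 ≈ 0.33333
r = -38 (r = (-8 - 3*5*2)/(3 - 2) = (-8 - 15*2)/1 = (-8 - 30)*1 = -38*1 = -38)
(z*A)*r = -6*1/3*(-38) = -2*(-38) = 76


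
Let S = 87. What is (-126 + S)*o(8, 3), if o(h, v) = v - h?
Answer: 195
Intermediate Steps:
(-126 + S)*o(8, 3) = (-126 + 87)*(3 - 1*8) = -39*(3 - 8) = -39*(-5) = 195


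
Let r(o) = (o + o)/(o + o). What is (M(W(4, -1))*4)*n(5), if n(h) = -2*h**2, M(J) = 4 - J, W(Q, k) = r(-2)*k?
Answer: -1000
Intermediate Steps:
r(o) = 1 (r(o) = (2*o)/((2*o)) = (2*o)*(1/(2*o)) = 1)
W(Q, k) = k (W(Q, k) = 1*k = k)
(M(W(4, -1))*4)*n(5) = ((4 - 1*(-1))*4)*(-2*5**2) = ((4 + 1)*4)*(-2*25) = (5*4)*(-50) = 20*(-50) = -1000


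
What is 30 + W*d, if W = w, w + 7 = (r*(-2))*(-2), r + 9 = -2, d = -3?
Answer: 183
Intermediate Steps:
r = -11 (r = -9 - 2 = -11)
w = -51 (w = -7 - 11*(-2)*(-2) = -7 + 22*(-2) = -7 - 44 = -51)
W = -51
30 + W*d = 30 - 51*(-3) = 30 + 153 = 183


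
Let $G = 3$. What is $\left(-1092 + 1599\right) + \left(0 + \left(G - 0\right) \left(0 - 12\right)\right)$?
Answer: $471$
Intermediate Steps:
$\left(-1092 + 1599\right) + \left(0 + \left(G - 0\right) \left(0 - 12\right)\right) = \left(-1092 + 1599\right) + \left(0 + \left(3 - 0\right) \left(0 - 12\right)\right) = 507 + \left(0 + \left(3 + 0\right) \left(-12\right)\right) = 507 + \left(0 + 3 \left(-12\right)\right) = 507 + \left(0 - 36\right) = 507 - 36 = 471$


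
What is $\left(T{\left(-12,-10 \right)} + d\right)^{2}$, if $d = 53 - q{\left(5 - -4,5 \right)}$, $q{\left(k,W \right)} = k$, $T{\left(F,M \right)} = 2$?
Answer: $2116$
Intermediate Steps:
$d = 44$ ($d = 53 - \left(5 - -4\right) = 53 - \left(5 + 4\right) = 53 - 9 = 44$)
$\left(T{\left(-12,-10 \right)} + d\right)^{2} = \left(2 + 44\right)^{2} = 46^{2} = 2116$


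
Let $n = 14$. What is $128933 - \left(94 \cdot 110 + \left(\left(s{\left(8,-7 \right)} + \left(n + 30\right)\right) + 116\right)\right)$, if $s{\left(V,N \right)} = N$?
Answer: $118440$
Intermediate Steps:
$128933 - \left(94 \cdot 110 + \left(\left(s{\left(8,-7 \right)} + \left(n + 30\right)\right) + 116\right)\right) = 128933 - \left(94 \cdot 110 + \left(\left(-7 + \left(14 + 30\right)\right) + 116\right)\right) = 128933 - \left(10340 + \left(\left(-7 + 44\right) + 116\right)\right) = 128933 - \left(10340 + \left(37 + 116\right)\right) = 128933 - \left(10340 + 153\right) = 128933 - 10493 = 118440$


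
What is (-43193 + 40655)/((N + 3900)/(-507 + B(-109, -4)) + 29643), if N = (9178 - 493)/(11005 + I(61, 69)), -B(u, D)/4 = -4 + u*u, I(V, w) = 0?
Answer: -44703069345/522115623668 ≈ -0.085619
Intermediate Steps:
B(u, D) = 16 - 4*u² (B(u, D) = -4*(-4 + u*u) = -4*(-4 + u²) = 16 - 4*u²)
N = 1737/2201 (N = (9178 - 493)/(11005 + 0) = 8685/11005 = 8685*(1/11005) = 1737/2201 ≈ 0.78919)
(-43193 + 40655)/((N + 3900)/(-507 + B(-109, -4)) + 29643) = (-43193 + 40655)/((1737/2201 + 3900)/(-507 + (16 - 4*(-109)²)) + 29643) = -2538/(8585637/(2201*(-507 + (16 - 4*11881))) + 29643) = -2538/(8585637/(2201*(-507 + (16 - 47524))) + 29643) = -2538/(8585637/(2201*(-507 - 47508)) + 29643) = -2538/((8585637/2201)/(-48015) + 29643) = -2538/((8585637/2201)*(-1/48015) + 29643) = -2538/(-2861879/35227005 + 29643) = -2538/1044231247336/35227005 = -2538*35227005/1044231247336 = -44703069345/522115623668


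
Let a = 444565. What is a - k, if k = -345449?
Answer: 790014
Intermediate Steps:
a - k = 444565 - 1*(-345449) = 444565 + 345449 = 790014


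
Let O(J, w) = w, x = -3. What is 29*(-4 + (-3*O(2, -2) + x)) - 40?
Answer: -69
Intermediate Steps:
29*(-4 + (-3*O(2, -2) + x)) - 40 = 29*(-4 + (-3*(-2) - 3)) - 40 = 29*(-4 + (6 - 3)) - 40 = 29*(-4 + 3) - 40 = 29*(-1) - 40 = -29 - 40 = -69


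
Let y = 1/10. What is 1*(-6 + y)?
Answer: -59/10 ≈ -5.9000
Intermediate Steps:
y = ⅒ ≈ 0.10000
1*(-6 + y) = 1*(-6 + ⅒) = 1*(-59/10) = -59/10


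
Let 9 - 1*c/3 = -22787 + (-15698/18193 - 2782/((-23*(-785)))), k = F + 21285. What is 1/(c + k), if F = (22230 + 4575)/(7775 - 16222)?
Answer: 120635872735/10817765839834902 ≈ 1.1152e-5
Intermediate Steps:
F = -26805/8447 (F = 26805/(-8447) = 26805*(-1/8447) = -26805/8447 ≈ -3.1733)
k = 179767590/8447 (k = -26805/8447 + 21285 = 179767590/8447 ≈ 21282.)
c = 976727134416/14281505 (c = 27 - 3*(-22787 + (-15698/18193 - 2782/((-23*(-785))))) = 27 - 3*(-22787 + (-15698*1/18193 - 2782/18055)) = 27 - 3*(-22787 + (-15698/18193 - 2782*1/18055)) = 27 - 3*(-22787 + (-15698/18193 - 2782/18055)) = 27 - 3*(-22787 - 14523492/14281505) = 27 - 3*(-325447177927/14281505) = 27 + 976341533781/14281505 = 976727134416/14281505 ≈ 68391.)
1/(c + k) = 1/(976727134416/14281505 + 179767590/8447) = 1/(10817765839834902/120635872735) = 120635872735/10817765839834902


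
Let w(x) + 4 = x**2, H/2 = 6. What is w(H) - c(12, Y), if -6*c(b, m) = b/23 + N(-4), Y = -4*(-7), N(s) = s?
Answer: 9620/69 ≈ 139.42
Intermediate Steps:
H = 12 (H = 2*6 = 12)
Y = 28
w(x) = -4 + x**2
c(b, m) = 2/3 - b/138 (c(b, m) = -(b/23 - 4)/6 = -(-4 + b/23)/6 = 2/3 - b/138)
w(H) - c(12, Y) = (-4 + 12**2) - (2/3 - 1/138*12) = (-4 + 144) - (2/3 - 2/23) = 140 - 1*40/69 = 140 - 40/69 = 9620/69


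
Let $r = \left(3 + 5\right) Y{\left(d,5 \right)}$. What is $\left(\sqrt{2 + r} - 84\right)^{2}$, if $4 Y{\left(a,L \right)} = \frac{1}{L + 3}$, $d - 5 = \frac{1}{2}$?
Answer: $\frac{27225}{4} \approx 6806.3$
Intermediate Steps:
$d = \frac{11}{2}$ ($d = 5 + \frac{1}{2} = \frac{11}{2} \approx 5.5$)
$Y{\left(a,L \right)} = \frac{1}{4 \left(3 + L\right)}$ ($Y{\left(a,L \right)} = \frac{1}{4 \left(L + 3\right)} = \frac{1}{4 \left(3 + L\right)}$)
$r = \frac{1}{4}$ ($r = \left(3 + 5\right) \frac{1}{4 \left(3 + 5\right)} = 8 \frac{1}{4 \cdot 8} = 8 \cdot \frac{1}{4} \cdot \frac{1}{8} = 8 \cdot \frac{1}{32} = \frac{1}{4} \approx 0.25$)
$\left(\sqrt{2 + r} - 84\right)^{2} = \left(\sqrt{2 + \frac{1}{4}} - 84\right)^{2} = \left(\sqrt{\frac{9}{4}} - 84\right)^{2} = \left(\frac{3}{2} - 84\right)^{2} = \left(- \frac{165}{2}\right)^{2} = \frac{27225}{4}$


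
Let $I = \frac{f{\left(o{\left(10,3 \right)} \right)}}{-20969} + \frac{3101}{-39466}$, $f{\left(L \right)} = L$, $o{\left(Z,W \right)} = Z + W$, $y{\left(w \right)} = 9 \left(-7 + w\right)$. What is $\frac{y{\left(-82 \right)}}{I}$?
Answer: $\frac{7284369294}{720197} \approx 10114.0$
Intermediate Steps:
$y{\left(w \right)} = -63 + 9 w$
$o{\left(Z,W \right)} = W + Z$
$I = - \frac{720197}{9094094}$ ($I = \frac{3 + 10}{-20969} + \frac{3101}{-39466} = 13 \left(- \frac{1}{20969}\right) + 3101 \left(- \frac{1}{39466}\right) = - \frac{1}{1613} - \frac{443}{5638} = - \frac{720197}{9094094} \approx -0.079194$)
$\frac{y{\left(-82 \right)}}{I} = \frac{-63 + 9 \left(-82\right)}{- \frac{720197}{9094094}} = \left(-63 - 738\right) \left(- \frac{9094094}{720197}\right) = \left(-801\right) \left(- \frac{9094094}{720197}\right) = \frac{7284369294}{720197}$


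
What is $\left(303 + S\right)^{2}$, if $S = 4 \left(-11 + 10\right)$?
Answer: $89401$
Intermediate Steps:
$S = -4$ ($S = 4 \left(-1\right) = -4$)
$\left(303 + S\right)^{2} = \left(303 - 4\right)^{2} = 299^{2} = 89401$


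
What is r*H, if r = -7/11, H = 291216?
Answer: -2038512/11 ≈ -1.8532e+5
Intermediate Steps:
r = -7/11 (r = -7*1/11 = -7/11 ≈ -0.63636)
r*H = -7/11*291216 = -2038512/11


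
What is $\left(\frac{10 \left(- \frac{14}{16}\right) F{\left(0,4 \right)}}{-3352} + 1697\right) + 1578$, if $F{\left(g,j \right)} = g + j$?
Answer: $\frac{10977835}{3352} \approx 3275.0$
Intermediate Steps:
$\left(\frac{10 \left(- \frac{14}{16}\right) F{\left(0,4 \right)}}{-3352} + 1697\right) + 1578 = \left(\frac{10 \left(- \frac{14}{16}\right) \left(0 + 4\right)}{-3352} + 1697\right) + 1578 = \left(10 \left(\left(-14\right) \frac{1}{16}\right) 4 \left(- \frac{1}{3352}\right) + 1697\right) + 1578 = \left(10 \left(- \frac{7}{8}\right) 4 \left(- \frac{1}{3352}\right) + 1697\right) + 1578 = \left(\left(- \frac{35}{4}\right) 4 \left(- \frac{1}{3352}\right) + 1697\right) + 1578 = \left(\left(-35\right) \left(- \frac{1}{3352}\right) + 1697\right) + 1578 = \left(\frac{35}{3352} + 1697\right) + 1578 = \frac{5688379}{3352} + 1578 = \frac{10977835}{3352}$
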